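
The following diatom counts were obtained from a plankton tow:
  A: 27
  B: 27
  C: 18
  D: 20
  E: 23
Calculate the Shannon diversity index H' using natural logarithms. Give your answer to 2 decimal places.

1.60

Total N = 27+27+18+20+23 = 115, so the proportions are 0.2348, 0.2348, 0.1565, 0.1739, 0.2 (working shown to 4 dp, full precision carried).
Each pᵢ ln pᵢ term: 0.2348×(-1.4491)=-0.3402, 0.2348×(-1.4491)=-0.3402, 0.1565×(-1.8546)=-0.2903, 0.1739×(-1.7492)=-0.3042, 0.2×(-1.6094)=-0.3219.
Sum = -1.5968, so H' = 1.60.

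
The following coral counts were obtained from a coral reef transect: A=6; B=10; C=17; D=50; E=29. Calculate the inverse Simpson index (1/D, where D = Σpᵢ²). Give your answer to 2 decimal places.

Total N = 6+10+17+50+29 = 112, so the proportions are 0.053571, 0.089286, 0.151786, 0.446429, 0.258929 (working shown to 6 dp, full precision carried).
D = 0.053571² + 0.089286² + 0.151786² + 0.446429² + 0.258929² = 0.002870 + 0.007972 + 0.023039 + 0.199298 + 0.067044 = 0.300223.
So 1/D = 3.3309, i.e. 3.33 to 2 decimal places.

3.33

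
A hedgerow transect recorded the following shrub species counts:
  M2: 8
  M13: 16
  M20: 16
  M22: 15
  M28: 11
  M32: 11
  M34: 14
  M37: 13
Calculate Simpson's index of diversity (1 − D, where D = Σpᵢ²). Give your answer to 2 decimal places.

0.87

Total N = 8+16+16+15+11+11+14+13 = 104, so the proportions are 0.0769, 0.1538, 0.1538, 0.1442, 0.1058, 0.1058, 0.1346, 0.125 (working shown to 4 dp, full precision carried).
D = 0.0769² + 0.1538² + 0.1538² + 0.1442² + 0.1058² + 0.1058² + 0.1346² + 0.125² = 0.0059 + 0.0237 + 0.0237 + 0.0208 + 0.0112 + 0.0112 + 0.0181 + 0.0156 = 0.1302.
So 1 − D = 0.8698, i.e. 0.87 to 2 decimal places.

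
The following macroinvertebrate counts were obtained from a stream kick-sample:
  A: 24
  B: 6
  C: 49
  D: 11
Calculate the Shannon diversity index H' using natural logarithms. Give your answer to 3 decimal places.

1.121

Total N = 24+6+49+11 = 90, so the proportions are 0.26667, 0.06667, 0.54444, 0.12222 (working shown to 5 dp, full precision carried).
Each pᵢ ln pᵢ term: 0.26667×(-1.32176)=-0.35247, 0.06667×(-2.70805)=-0.18054, 0.54444×(-0.60799)=-0.33102, 0.12222×(-2.10191)=-0.25690.
Sum = -1.12092, so H' = 1.121.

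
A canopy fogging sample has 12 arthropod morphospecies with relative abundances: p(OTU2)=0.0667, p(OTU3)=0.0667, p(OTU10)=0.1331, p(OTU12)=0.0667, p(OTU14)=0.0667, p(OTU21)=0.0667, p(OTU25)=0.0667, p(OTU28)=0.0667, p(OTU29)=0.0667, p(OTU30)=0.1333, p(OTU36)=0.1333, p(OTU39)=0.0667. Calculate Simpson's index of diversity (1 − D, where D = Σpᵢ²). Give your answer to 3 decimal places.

D = 0.0667² + 0.0667² + 0.1331² + 0.0667² + 0.0667² + 0.0667² + 0.0667² + 0.0667² + 0.0667² + 0.1333² + 0.1333² + 0.0667² = 0.00445 + 0.00445 + 0.01772 + 0.00445 + 0.00445 + 0.00445 + 0.00445 + 0.00445 + 0.00445 + 0.01777 + 0.01777 + 0.00445 = 0.09329 (working shown to 5 dp, full precision carried).
So 1 − D = 0.90671, i.e. 0.907 to 3 decimal places.

0.907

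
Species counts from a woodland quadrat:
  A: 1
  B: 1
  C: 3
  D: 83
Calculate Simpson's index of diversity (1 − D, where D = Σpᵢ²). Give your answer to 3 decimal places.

Total N = 1+1+3+83 = 88, so the proportions are 0.01136, 0.01136, 0.03409, 0.94318 (working shown to 5 dp, full precision carried).
D = 0.01136² + 0.01136² + 0.03409² + 0.94318² = 0.00013 + 0.00013 + 0.00116 + 0.88959 = 0.89101.
So 1 − D = 0.10899, i.e. 0.109 to 3 decimal places.

0.109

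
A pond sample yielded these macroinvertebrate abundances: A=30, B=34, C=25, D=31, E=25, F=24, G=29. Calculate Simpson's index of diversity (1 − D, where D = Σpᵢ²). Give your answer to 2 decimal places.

0.86

Total N = 30+34+25+31+25+24+29 = 198, so the proportions are 0.1515, 0.1717, 0.1263, 0.1566, 0.1263, 0.1212, 0.1465 (working shown to 4 dp, full precision carried).
D = 0.1515² + 0.1717² + 0.1263² + 0.1566² + 0.1263² + 0.1212² + 0.1465² = 0.0230 + 0.0295 + 0.0159 + 0.0245 + 0.0159 + 0.0147 + 0.0215 = 0.1450.
So 1 − D = 0.8550, i.e. 0.86 to 2 decimal places.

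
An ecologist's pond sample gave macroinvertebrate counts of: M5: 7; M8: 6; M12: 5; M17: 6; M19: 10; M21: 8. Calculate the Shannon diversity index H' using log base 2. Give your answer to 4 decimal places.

Total N = 7+6+5+6+10+8 = 42, so the proportions are 0.166667, 0.142857, 0.119048, 0.142857, 0.238095, 0.190476 (working shown to 6 dp, full precision carried).
Each pᵢ log₂ pᵢ term: 0.166667×(-2.584963)=-0.430827, 0.142857×(-2.807355)=-0.401051, 0.119048×(-3.070389)=-0.365523, 0.142857×(-2.807355)=-0.401051, 0.238095×(-2.070389)=-0.492950, 0.190476×(-2.392317)=-0.455680.
Sum = -2.547080, so H' = 2.5471.

2.5471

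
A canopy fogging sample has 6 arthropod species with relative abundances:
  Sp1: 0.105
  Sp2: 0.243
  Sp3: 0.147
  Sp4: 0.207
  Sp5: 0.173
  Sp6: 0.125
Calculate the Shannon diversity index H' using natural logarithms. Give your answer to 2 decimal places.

1.75

Each pᵢ ln pᵢ term (working shown to 4 dp, full precision carried): 0.105×(-2.2538)=-0.2366, 0.243×(-1.4147)=-0.3438, 0.147×(-1.9173)=-0.2818, 0.207×(-1.5750)=-0.3260, 0.173×(-1.7545)=-0.3035, 0.125×(-2.0794)=-0.2599.
Sum = -1.7518, so H' = 1.75.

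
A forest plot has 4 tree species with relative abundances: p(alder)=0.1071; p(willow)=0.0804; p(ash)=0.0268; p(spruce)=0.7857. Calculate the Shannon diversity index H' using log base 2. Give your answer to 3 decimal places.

Each pᵢ log₂ pᵢ term (working shown to 5 dp, full precision carried): 0.1071×(-3.22297)=-0.34518, 0.0804×(-3.63666)=-0.29239, 0.0268×(-5.22162)=-0.13994, 0.7857×(-0.34795)=-0.27338.
Sum = -1.05089, so H' = 1.051.

1.051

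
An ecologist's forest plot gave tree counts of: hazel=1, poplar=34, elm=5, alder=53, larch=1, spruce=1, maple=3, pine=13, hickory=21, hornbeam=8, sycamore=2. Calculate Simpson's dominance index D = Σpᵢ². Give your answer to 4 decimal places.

Total N = 1+34+5+53+1+1+3+13+21+8+2 = 142, so the proportions are 0.007042, 0.239437, 0.035211, 0.373239, 0.007042, 0.007042, 0.021127, 0.091549, 0.147887, 0.056338, 0.014085 (working shown to 6 dp, full precision carried).
D = 0.007042² + 0.239437² + 0.035211² + 0.373239² + 0.007042² + 0.007042² + 0.021127² + 0.091549² + 0.147887² + 0.056338² + 0.014085² = 0.000050 + 0.057330 + 0.001240 + 0.139308 + 0.000050 + 0.000050 + 0.000446 + 0.008381 + 0.021871 + 0.003174 + 0.000198 = 0.232097.
To 4 decimal places, D = 0.2321.

0.2321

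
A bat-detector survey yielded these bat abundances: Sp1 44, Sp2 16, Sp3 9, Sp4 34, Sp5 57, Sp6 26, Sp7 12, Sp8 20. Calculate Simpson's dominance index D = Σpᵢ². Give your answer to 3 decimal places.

0.166

Total N = 44+16+9+34+57+26+12+20 = 218, so the proportions are 0.20183, 0.07339, 0.04128, 0.15596, 0.26147, 0.11927, 0.05505, 0.09174 (working shown to 5 dp, full precision carried).
D = 0.20183² + 0.07339² + 0.04128² + 0.15596² + 0.26147² + 0.11927² + 0.05505² + 0.09174² = 0.04074 + 0.00539 + 0.00170 + 0.02432 + 0.06837 + 0.01422 + 0.00303 + 0.00842 = 0.16619.
To 3 decimal places, D = 0.166.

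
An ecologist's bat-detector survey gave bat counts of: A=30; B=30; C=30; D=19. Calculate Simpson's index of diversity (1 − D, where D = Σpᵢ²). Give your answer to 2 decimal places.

Total N = 30+30+30+19 = 109, so the proportions are 0.2752, 0.2752, 0.2752, 0.1743 (working shown to 4 dp, full precision carried).
D = 0.2752² + 0.2752² + 0.2752² + 0.1743² = 0.0758 + 0.0758 + 0.0758 + 0.0304 = 0.2576.
So 1 − D = 0.7424, i.e. 0.74 to 2 decimal places.

0.74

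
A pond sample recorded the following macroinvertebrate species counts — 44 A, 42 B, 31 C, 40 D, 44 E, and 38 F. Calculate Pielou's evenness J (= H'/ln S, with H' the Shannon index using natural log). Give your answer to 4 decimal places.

0.9963

Total N = 44+42+31+40+44+38 = 239, so the proportions are 0.1841, 0.175732, 0.129707, 0.167364, 0.1841, 0.158996 (working shown to 6 dp, full precision carried).
H' = −Σ pᵢ ln pᵢ = −((-0.311548) + (-0.305562) + (-0.264924) + (-0.299177) + (-0.311548) + (-0.292374)) = 1.785134.
With S = 6 species, ln S = 1.791759, so J = 1.785134/1.791759 = 0.996302, i.e. 0.9963 to 4 decimal places.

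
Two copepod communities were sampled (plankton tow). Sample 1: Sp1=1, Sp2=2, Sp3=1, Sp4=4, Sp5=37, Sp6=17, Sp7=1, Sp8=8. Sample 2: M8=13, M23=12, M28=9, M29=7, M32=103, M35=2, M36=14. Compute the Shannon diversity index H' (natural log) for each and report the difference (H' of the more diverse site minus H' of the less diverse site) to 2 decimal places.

0.12

Sample 1: N=71, proportions 0.0141, 0.0282, 0.0141, 0.0563, 0.5211, 0.2394, 0.0141, 0.1127, giving H' = 1.3706 (working shown to 4 dp, full precision carried).
Sample 2: N=160, proportions 0.0813, 0.075, 0.0563, 0.0437, 0.6438, 0.0125, 0.0875, giving H' = 1.2485.
Difference = |1.3706 − 1.2485| = 0.1221, i.e. 0.12 to 2 decimal places.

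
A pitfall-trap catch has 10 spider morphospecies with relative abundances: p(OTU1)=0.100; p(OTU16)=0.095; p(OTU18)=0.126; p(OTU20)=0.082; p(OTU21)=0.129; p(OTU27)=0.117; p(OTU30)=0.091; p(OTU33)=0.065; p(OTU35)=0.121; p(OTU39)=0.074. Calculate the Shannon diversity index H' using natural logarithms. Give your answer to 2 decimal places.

Each pᵢ ln pᵢ term (working shown to 4 dp, full precision carried): 0.1×(-2.3026)=-0.2303, 0.095×(-2.3539)=-0.2236, 0.126×(-2.0715)=-0.2610, 0.082×(-2.5010)=-0.2051, 0.129×(-2.0479)=-0.2642, 0.117×(-2.1456)=-0.2510, 0.091×(-2.3969)=-0.2181, 0.065×(-2.7334)=-0.1777, 0.121×(-2.1120)=-0.2555, 0.074×(-2.6037)=-0.1927.
Sum = -2.2792, so H' = 2.28.

2.28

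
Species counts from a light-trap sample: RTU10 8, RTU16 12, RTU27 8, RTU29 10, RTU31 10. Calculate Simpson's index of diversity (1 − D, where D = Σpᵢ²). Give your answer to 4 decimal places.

Total N = 8+12+8+10+10 = 48, so the proportions are 0.166667, 0.25, 0.166667, 0.208333, 0.208333 (working shown to 6 dp, full precision carried).
D = 0.166667² + 0.25² + 0.166667² + 0.208333² + 0.208333² = 0.027778 + 0.062500 + 0.027778 + 0.043403 + 0.043403 = 0.204861.
So 1 − D = 0.795139, i.e. 0.7951 to 4 decimal places.

0.7951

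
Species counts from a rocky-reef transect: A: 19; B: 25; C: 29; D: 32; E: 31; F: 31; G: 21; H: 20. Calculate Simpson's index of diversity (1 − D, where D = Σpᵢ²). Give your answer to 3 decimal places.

0.870

Total N = 19+25+29+32+31+31+21+20 = 208, so the proportions are 0.09135, 0.12019, 0.13942, 0.15385, 0.14904, 0.14904, 0.10096, 0.09615 (working shown to 5 dp, full precision carried).
D = 0.09135² + 0.12019² + 0.13942² + 0.15385² + 0.14904² + 0.14904² + 0.10096² + 0.09615² = 0.00834 + 0.01445 + 0.01944 + 0.02367 + 0.02221 + 0.02221 + 0.01019 + 0.00925 = 0.12976.
So 1 − D = 0.87024, i.e. 0.870 to 3 decimal places.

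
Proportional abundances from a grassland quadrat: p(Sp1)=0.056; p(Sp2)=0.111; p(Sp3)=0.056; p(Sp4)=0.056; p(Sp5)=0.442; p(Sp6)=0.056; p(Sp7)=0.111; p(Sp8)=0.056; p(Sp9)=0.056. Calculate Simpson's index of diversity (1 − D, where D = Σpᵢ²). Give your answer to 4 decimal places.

0.7612

D = 0.056² + 0.111² + 0.056² + 0.056² + 0.442² + 0.056² + 0.111² + 0.056² + 0.056² = 0.003136 + 0.012321 + 0.003136 + 0.003136 + 0.195364 + 0.003136 + 0.012321 + 0.003136 + 0.003136 = 0.238822 (working shown to 6 dp, full precision carried).
So 1 − D = 0.761178, i.e. 0.7612 to 4 decimal places.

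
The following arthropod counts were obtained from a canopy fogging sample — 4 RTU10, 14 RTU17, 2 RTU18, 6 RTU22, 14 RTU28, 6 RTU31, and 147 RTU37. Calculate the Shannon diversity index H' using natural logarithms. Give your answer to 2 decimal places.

Total N = 4+14+2+6+14+6+147 = 193, so the proportions are 0.0207, 0.0725, 0.0104, 0.0311, 0.0725, 0.0311, 0.7617 (working shown to 4 dp, full precision carried).
Each pᵢ ln pᵢ term: 0.0207×(-3.8764)=-0.0803, 0.0725×(-2.6236)=-0.1903, 0.0104×(-4.5695)=-0.0474, 0.0311×(-3.4709)=-0.1079, 0.0725×(-2.6236)=-0.1903, 0.0311×(-3.4709)=-0.1079, 0.7617×(-0.2723)=-0.2074.
Sum = -0.9315, so H' = 0.93.

0.93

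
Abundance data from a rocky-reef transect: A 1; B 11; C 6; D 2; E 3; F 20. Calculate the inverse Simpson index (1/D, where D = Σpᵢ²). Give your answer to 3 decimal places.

3.238

Total N = 1+11+6+2+3+20 = 43, so the proportions are 0.0232558, 0.255814, 0.1395349, 0.0465116, 0.0697674, 0.4651163 (working shown to 7 dp, full precision carried).
D = 0.0232558² + 0.255814² + 0.1395349² + 0.0465116² + 0.0697674² + 0.4651163² = 0.0005408 + 0.0654408 + 0.0194700 + 0.0021633 + 0.0048675 + 0.2163332 = 0.3088156.
So 1/D = 3.23818, i.e. 3.238 to 3 decimal places.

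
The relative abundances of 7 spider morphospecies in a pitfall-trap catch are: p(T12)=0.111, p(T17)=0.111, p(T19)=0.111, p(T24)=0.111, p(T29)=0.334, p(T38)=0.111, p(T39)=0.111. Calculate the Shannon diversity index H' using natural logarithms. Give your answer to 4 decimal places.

Each pᵢ ln pᵢ term (working shown to 6 dp, full precision carried): 0.111×(-2.198225)=-0.244003, 0.111×(-2.198225)=-0.244003, 0.111×(-2.198225)=-0.244003, 0.111×(-2.198225)=-0.244003, 0.334×(-1.096614)=-0.366269, 0.111×(-2.198225)=-0.244003, 0.111×(-2.198225)=-0.244003.
Sum = -1.830287, so H' = 1.8303.

1.8303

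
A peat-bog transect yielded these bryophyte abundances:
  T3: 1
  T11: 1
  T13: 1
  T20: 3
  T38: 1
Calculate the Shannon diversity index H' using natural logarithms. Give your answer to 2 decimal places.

Total N = 1+1+1+3+1 = 7, so the proportions are 0.1429, 0.1429, 0.1429, 0.4286, 0.1429 (working shown to 4 dp, full precision carried).
Each pᵢ ln pᵢ term: 0.1429×(-1.9459)=-0.2780, 0.1429×(-1.9459)=-0.2780, 0.1429×(-1.9459)=-0.2780, 0.4286×(-0.8473)=-0.3631, 0.1429×(-1.9459)=-0.2780.
Sum = -1.4751, so H' = 1.48.

1.48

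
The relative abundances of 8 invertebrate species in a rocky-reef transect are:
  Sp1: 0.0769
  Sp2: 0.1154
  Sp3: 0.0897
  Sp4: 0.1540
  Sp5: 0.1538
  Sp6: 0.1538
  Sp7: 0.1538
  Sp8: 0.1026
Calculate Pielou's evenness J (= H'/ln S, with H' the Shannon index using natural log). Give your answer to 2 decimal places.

0.99

H' = −Σ pᵢ ln pᵢ = −((-0.19727) + (-0.24919) + (-0.21629) + (-0.28810) + (-0.28793) + (-0.28793) + (-0.28793) + (-0.23361)) = 2.04825 (working shown to 5 dp, full precision carried).
With S = 8 species, ln S = 2.07944, so J = 2.04825/2.07944 = 0.98500, i.e. 0.99 to 2 decimal places.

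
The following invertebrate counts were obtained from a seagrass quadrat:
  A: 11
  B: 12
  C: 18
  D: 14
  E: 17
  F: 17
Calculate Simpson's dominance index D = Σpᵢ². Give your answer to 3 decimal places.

0.172

Total N = 11+12+18+14+17+17 = 89, so the proportions are 0.1236, 0.13483, 0.20225, 0.1573, 0.19101, 0.19101 (working shown to 5 dp, full precision carried).
D = 0.1236² + 0.13483² + 0.20225² + 0.1573² + 0.19101² + 0.19101² = 0.01528 + 0.01818 + 0.04090 + 0.02474 + 0.03649 + 0.03649 = 0.17207.
To 3 decimal places, D = 0.172.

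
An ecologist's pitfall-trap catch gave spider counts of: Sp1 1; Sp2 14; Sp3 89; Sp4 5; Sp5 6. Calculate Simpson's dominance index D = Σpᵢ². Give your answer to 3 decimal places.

Total N = 1+14+89+5+6 = 115, so the proportions are 0.0087, 0.12174, 0.77391, 0.04348, 0.05217 (working shown to 5 dp, full precision carried).
D = 0.0087² + 0.12174² + 0.77391² + 0.04348² + 0.05217² = 0.00008 + 0.01482 + 0.59894 + 0.00189 + 0.00272 = 0.61845.
To 3 decimal places, D = 0.618.

0.618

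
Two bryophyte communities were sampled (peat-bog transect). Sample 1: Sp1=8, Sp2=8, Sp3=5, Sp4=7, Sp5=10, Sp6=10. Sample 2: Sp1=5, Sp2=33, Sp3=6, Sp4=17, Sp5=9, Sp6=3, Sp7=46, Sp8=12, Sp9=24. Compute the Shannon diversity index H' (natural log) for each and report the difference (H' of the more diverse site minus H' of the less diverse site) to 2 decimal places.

Sample 1: N=48, proportions 0.1667, 0.1667, 0.1042, 0.1458, 0.2083, 0.2083, giving H' = 1.7672 (working shown to 4 dp, full precision carried).
Sample 2: N=155, proportions 0.0323, 0.2129, 0.0387, 0.1097, 0.0581, 0.0194, 0.2968, 0.0774, 0.1548, giving H' = 1.8974.
Difference = |1.7672 − 1.8974| = 0.1302, i.e. 0.13 to 2 decimal places.

0.13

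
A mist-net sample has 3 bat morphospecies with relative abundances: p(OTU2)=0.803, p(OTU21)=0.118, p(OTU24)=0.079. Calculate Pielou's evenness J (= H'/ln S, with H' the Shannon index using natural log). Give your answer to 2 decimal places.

0.57

H' = −Σ pᵢ ln pᵢ = −((-0.1762) + (-0.2522) + (-0.2005)) = 0.6289 (working shown to 4 dp, full precision carried).
With S = 3 species, ln S = 1.0986, so J = 0.6289/1.0986 = 0.5724, i.e. 0.57 to 2 decimal places.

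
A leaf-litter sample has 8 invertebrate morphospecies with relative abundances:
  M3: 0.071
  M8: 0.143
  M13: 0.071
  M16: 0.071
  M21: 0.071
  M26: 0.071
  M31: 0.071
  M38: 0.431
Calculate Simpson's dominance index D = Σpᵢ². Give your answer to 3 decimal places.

0.236

D = 0.071² + 0.143² + 0.071² + 0.071² + 0.071² + 0.071² + 0.071² + 0.431² = 0.00504 + 0.02045 + 0.00504 + 0.00504 + 0.00504 + 0.00504 + 0.00504 + 0.18576 = 0.23646 (working shown to 5 dp, full precision carried).
To 3 decimal places, D = 0.236.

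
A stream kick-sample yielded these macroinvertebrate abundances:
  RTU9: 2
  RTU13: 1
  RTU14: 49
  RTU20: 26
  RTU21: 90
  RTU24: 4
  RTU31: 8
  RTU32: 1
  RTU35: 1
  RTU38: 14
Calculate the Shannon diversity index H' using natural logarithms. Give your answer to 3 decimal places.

1.498

Total N = 2+1+49+26+90+4+8+1+1+14 = 196, so the proportions are 0.0102, 0.0051, 0.25, 0.13265, 0.45918, 0.02041, 0.04082, 0.0051, 0.0051, 0.07143 (working shown to 5 dp, full precision carried).
Each pᵢ ln pᵢ term: 0.0102×(-4.58497)=-0.04679, 0.0051×(-5.27811)=-0.02693, 0.25×(-1.38629)=-0.34657, 0.13265×(-2.02002)=-0.26796, 0.45918×(-0.77830)=-0.35738, 0.02041×(-3.89182)=-0.07942, 0.04082×(-3.19867)=-0.13056, 0.0051×(-5.27811)=-0.02693, 0.0051×(-5.27811)=-0.02693, 0.07143×(-2.63906)=-0.18850.
Sum = -1.49798, so H' = 1.498.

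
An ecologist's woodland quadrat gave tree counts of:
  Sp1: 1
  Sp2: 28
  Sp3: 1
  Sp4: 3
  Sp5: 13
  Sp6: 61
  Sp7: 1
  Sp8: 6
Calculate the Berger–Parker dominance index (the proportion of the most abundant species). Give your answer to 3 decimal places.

0.535

Total N = 1+28+1+3+13+61+1+6 = 114, so the proportions are 0.00877, 0.24561, 0.00877, 0.02632, 0.11404, 0.53509, 0.00877, 0.05263 (working shown to 5 dp, full precision carried).
The largest proportion is 0.53509, i.e. d = 0.535 to 3 decimal places.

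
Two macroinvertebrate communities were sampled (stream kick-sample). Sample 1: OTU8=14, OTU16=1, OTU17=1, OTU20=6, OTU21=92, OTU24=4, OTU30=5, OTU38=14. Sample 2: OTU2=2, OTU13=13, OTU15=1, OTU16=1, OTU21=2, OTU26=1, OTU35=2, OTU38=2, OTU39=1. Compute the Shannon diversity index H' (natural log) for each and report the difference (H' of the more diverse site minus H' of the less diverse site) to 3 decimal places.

Sample 1: N=137, proportions 0.10219, 0.0073, 0.0073, 0.0438, 0.67153, 0.0292, 0.0365, 0.10219, giving H' = 1.16640 (working shown to 5 dp, full precision carried).
Sample 2: N=25, proportions 0.08, 0.52, 0.04, 0.04, 0.08, 0.04, 0.08, 0.08, 0.04, giving H' = 1.66330.
Difference = |1.16640 − 1.66330| = 0.49690, i.e. 0.497 to 3 decimal places.

0.497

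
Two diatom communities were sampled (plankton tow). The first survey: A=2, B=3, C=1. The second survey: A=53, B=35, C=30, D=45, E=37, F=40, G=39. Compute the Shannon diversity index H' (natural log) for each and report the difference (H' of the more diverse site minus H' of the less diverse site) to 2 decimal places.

0.92

The first survey: N=6, proportions 0.3333, 0.5, 0.1667, giving H' = 1.0114 (working shown to 4 dp, full precision carried).
The second survey: N=279, proportions 0.19, 0.1254, 0.1075, 0.1613, 0.1326, 0.1434, 0.1398, giving H' = 1.9314.
Difference = |1.0114 − 1.9314| = 0.9200, i.e. 0.92 to 2 decimal places.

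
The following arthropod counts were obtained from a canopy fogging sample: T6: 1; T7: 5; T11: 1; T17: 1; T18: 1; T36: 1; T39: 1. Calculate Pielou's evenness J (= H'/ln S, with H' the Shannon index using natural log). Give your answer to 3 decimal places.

Total N = 1+5+1+1+1+1+1 = 11, so the proportions are 0.09091, 0.45455, 0.09091, 0.09091, 0.09091, 0.09091, 0.09091 (working shown to 5 dp, full precision carried).
H' = −Σ pᵢ ln pᵢ = −((-0.21799) + (-0.35839) + (-0.21799) + (-0.21799) + (-0.21799) + (-0.21799) + (-0.21799)) = 1.66633.
With S = 7 species, ln S = 1.94591, so J = 1.66633/1.94591 = 0.85633, i.e. 0.856 to 3 decimal places.

0.856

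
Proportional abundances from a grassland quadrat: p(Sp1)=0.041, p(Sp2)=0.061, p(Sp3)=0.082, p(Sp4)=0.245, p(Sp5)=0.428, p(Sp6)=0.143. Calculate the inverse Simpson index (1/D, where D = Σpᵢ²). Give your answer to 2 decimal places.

D = 0.041² + 0.061² + 0.082² + 0.245² + 0.428² + 0.143² = 0.001681 + 0.003721 + 0.006724 + 0.060025 + 0.183184 + 0.020449 = 0.275784 (working shown to 6 dp, full precision carried).
So 1/D = 3.6260, i.e. 3.63 to 2 decimal places.

3.63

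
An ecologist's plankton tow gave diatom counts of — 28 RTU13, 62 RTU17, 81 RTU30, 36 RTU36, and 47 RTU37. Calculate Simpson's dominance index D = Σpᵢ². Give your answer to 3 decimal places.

0.228

Total N = 28+62+81+36+47 = 254, so the proportions are 0.11024, 0.24409, 0.3189, 0.14173, 0.18504 (working shown to 5 dp, full precision carried).
D = 0.11024² + 0.24409² + 0.3189² + 0.14173² + 0.18504² = 0.01215 + 0.05958 + 0.10170 + 0.02009 + 0.03424 = 0.22776.
To 3 decimal places, D = 0.228.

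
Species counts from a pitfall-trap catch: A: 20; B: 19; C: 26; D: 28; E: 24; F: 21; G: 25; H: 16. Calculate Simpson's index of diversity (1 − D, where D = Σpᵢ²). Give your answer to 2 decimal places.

Total N = 20+19+26+28+24+21+25+16 = 179, so the proportions are 0.1117, 0.1061, 0.1453, 0.1564, 0.1341, 0.1173, 0.1397, 0.0894 (working shown to 4 dp, full precision carried).
D = 0.1117² + 0.1061² + 0.1453² + 0.1564² + 0.1341² + 0.1173² + 0.1397² + 0.0894² = 0.0125 + 0.0113 + 0.0211 + 0.0245 + 0.0180 + 0.0138 + 0.0195 + 0.0080 = 0.1286.
So 1 − D = 0.8714, i.e. 0.87 to 2 decimal places.

0.87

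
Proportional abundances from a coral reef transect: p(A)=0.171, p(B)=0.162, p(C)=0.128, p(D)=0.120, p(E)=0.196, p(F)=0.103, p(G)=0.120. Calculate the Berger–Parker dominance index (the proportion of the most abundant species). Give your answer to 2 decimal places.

The largest proportion is 0.196, i.e. d = 0.20 to 2 decimal places.

0.20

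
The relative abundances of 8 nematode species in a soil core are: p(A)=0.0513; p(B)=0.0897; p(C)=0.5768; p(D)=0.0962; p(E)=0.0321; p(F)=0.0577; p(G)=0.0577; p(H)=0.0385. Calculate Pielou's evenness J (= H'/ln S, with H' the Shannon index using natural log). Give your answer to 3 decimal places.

H' = −Σ pᵢ ln pᵢ = −((-0.15236) + (-0.21629) + (-0.31739) + (-0.22524) + (-0.11039) + (-0.16459) + (-0.16459) + (-0.12540)) = 1.47625 (working shown to 5 dp, full precision carried).
With S = 8 species, ln S = 2.07944, so J = 1.47625/2.07944 = 0.70992, i.e. 0.710 to 3 decimal places.

0.710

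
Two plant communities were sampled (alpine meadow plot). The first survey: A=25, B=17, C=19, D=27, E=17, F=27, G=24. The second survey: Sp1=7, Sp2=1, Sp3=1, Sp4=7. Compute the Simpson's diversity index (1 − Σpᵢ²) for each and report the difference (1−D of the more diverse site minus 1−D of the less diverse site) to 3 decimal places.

0.243

The first survey: N=156, proportions 0.160256, 0.108974, 0.121795, 0.173077, 0.108974, 0.173077, 0.153846, giving 1−D = 0.852153 (working shown to 6 dp, full precision carried).
The second survey: N=16, proportions 0.4375, 0.0625, 0.0625, 0.4375, giving 1−D = 0.609375.
Difference = |0.852153 − 0.609375| = 0.242778, i.e. 0.243 to 3 decimal places.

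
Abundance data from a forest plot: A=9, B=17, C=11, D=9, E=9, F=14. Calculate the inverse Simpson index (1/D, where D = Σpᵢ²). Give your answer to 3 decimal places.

5.608

Total N = 9+17+11+9+9+14 = 69, so the proportions are 0.1304348, 0.2463768, 0.1594203, 0.1304348, 0.1304348, 0.2028986 (working shown to 7 dp, full precision carried).
D = 0.1304348² + 0.2463768² + 0.1594203² + 0.1304348² + 0.1304348² + 0.2028986² = 0.0170132 + 0.0607015 + 0.0254148 + 0.0170132 + 0.0170132 + 0.0411678 = 0.1783239.
So 1/D = 5.60777, i.e. 5.608 to 3 decimal places.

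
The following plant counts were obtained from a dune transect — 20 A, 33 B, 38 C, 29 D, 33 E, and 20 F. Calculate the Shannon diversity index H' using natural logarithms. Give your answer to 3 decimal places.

Total N = 20+33+38+29+33+20 = 173, so the proportions are 0.11561, 0.19075, 0.21965, 0.16763, 0.19075, 0.11561 (working shown to 5 dp, full precision carried).
Each pᵢ ln pᵢ term: 0.11561×(-2.15756)=-0.24943, 0.19075×(-1.65678)=-0.31603, 0.21965×(-1.51571)=-0.33293, 0.16763×(-1.78600)=-0.29939, 0.19075×(-1.65678)=-0.31603, 0.11561×(-2.15756)=-0.24943.
Sum = -1.76324, so H' = 1.763.

1.763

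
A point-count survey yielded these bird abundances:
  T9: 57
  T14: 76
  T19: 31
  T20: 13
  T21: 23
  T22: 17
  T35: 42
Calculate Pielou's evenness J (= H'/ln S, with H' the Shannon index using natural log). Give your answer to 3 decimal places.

Total N = 57+76+31+13+23+17+42 = 259, so the proportions are 0.22008, 0.29344, 0.11969, 0.05019, 0.0888, 0.06564, 0.16216 (working shown to 5 dp, full precision carried).
H' = −Σ pᵢ ln pᵢ = −((-0.33315) + (-0.35978) + (-0.25409) + (-0.15017) + (-0.21502) + (-0.17877) + (-0.29500)) = 1.78598.
With S = 7 species, ln S = 1.94591, so J = 1.78598/1.94591 = 0.91781, i.e. 0.918 to 3 decimal places.

0.918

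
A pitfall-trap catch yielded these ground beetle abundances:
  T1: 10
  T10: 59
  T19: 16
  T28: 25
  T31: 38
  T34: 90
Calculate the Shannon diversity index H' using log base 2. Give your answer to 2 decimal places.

2.25

Total N = 10+59+16+25+38+90 = 238, so the proportions are 0.042, 0.2479, 0.0672, 0.105, 0.1597, 0.3782 (working shown to 4 dp, full precision carried).
Each pᵢ log₂ pᵢ term: 0.042×(-4.5729)=-0.1921, 0.2479×(-2.0122)=-0.4988, 0.0672×(-3.8948)=-0.2618, 0.105×(-3.2510)=-0.3415, 0.1597×(-2.6469)=-0.4226, 0.3782×(-1.4030)=-0.5305.
Sum = -2.2474, so H' = 2.25.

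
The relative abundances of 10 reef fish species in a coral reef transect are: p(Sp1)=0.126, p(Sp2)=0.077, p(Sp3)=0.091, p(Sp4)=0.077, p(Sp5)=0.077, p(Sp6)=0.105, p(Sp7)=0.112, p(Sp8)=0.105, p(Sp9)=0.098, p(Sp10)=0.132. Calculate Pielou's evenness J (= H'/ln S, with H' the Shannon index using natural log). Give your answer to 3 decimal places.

H' = −Σ pᵢ ln pᵢ = −((-0.26101) + (-0.19742) + (-0.21812) + (-0.19742) + (-0.19742) + (-0.23665) + (-0.24520) + (-0.23665) + (-0.22763) + (-0.26729)) = 2.28482 (working shown to 5 dp, full precision carried).
With S = 10 species, ln S = 2.30259, so J = 2.28482/2.30259 = 0.99228, i.e. 0.992 to 3 decimal places.

0.992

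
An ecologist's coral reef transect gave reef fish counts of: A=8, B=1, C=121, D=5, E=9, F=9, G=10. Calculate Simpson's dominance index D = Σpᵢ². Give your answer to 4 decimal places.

0.5643

Total N = 8+1+121+5+9+9+10 = 163, so the proportions are 0.04908, 0.006135, 0.742331, 0.030675, 0.055215, 0.055215, 0.06135 (working shown to 6 dp, full precision carried).
D = 0.04908² + 0.006135² + 0.742331² + 0.030675² + 0.055215² + 0.055215² + 0.06135² = 0.002409 + 0.000038 + 0.551056 + 0.000941 + 0.003049 + 0.003049 + 0.003764 = 0.564304.
To 4 decimal places, D = 0.5643.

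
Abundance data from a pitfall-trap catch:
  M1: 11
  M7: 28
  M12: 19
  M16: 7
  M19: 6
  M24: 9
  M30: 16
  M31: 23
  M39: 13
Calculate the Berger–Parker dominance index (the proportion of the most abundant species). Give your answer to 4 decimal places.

Total N = 11+28+19+7+6+9+16+23+13 = 132, so the proportions are 0.083333, 0.212121, 0.143939, 0.05303, 0.045455, 0.068182, 0.121212, 0.174242, 0.098485 (working shown to 6 dp, full precision carried).
The largest proportion is 0.212121, i.e. d = 0.2121 to 4 decimal places.

0.2121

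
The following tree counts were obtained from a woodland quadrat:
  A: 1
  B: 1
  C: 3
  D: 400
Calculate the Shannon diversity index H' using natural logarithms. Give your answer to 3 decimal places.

0.078

Total N = 1+1+3+400 = 405, so the proportions are 0.00247, 0.00247, 0.00741, 0.98765 (working shown to 5 dp, full precision carried).
Each pᵢ ln pᵢ term: 0.00247×(-6.00389)=-0.01482, 0.00247×(-6.00389)=-0.01482, 0.00741×(-4.90527)=-0.03634, 0.98765×(-0.01242)=-0.01227.
Sum = -0.07825, so H' = 0.078.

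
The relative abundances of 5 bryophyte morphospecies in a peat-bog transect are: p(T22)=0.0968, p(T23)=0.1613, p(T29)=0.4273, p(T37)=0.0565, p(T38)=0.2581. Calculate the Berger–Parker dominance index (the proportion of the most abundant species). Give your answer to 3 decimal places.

The largest proportion is 0.4273, i.e. d = 0.427 to 3 decimal places.

0.427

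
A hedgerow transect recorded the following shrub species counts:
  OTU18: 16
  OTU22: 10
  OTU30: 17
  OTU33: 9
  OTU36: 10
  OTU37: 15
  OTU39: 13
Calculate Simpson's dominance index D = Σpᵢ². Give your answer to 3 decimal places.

0.151

Total N = 16+10+17+9+10+15+13 = 90, so the proportions are 0.17778, 0.11111, 0.18889, 0.1, 0.11111, 0.16667, 0.14444 (working shown to 5 dp, full precision carried).
D = 0.17778² + 0.11111² + 0.18889² + 0.1² + 0.11111² + 0.16667² + 0.14444² = 0.03160 + 0.01235 + 0.03568 + 0.01000 + 0.01235 + 0.02778 + 0.02086 = 0.15062.
To 3 decimal places, D = 0.151.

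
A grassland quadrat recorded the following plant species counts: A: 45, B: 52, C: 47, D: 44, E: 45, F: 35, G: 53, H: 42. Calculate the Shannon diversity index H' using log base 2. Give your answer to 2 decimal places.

Total N = 45+52+47+44+45+35+53+42 = 363, so the proportions are 0.124, 0.1433, 0.1295, 0.1212, 0.124, 0.0964, 0.146, 0.1157 (working shown to 4 dp, full precision carried).
Each pᵢ log₂ pᵢ term: 0.124×(-3.0120)=-0.3734, 0.1433×(-2.8034)=-0.4016, 0.1295×(-2.9492)=-0.3819, 0.1212×(-3.0444)=-0.3690, 0.124×(-3.0120)=-0.3734, 0.0964×(-3.3745)=-0.3254, 0.146×(-2.7759)=-0.4053, 0.1157×(-3.1115)=-0.3600.
Sum = -2.9899, so H' = 2.99.

2.99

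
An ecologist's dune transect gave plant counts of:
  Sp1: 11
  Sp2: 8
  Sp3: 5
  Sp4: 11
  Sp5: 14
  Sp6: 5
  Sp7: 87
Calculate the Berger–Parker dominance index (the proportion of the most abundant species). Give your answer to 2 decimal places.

Total N = 11+8+5+11+14+5+87 = 141, so the proportions are 0.078, 0.0567, 0.0355, 0.078, 0.0993, 0.0355, 0.617 (working shown to 4 dp, full precision carried).
The largest proportion is 0.617, i.e. d = 0.62 to 2 decimal places.

0.62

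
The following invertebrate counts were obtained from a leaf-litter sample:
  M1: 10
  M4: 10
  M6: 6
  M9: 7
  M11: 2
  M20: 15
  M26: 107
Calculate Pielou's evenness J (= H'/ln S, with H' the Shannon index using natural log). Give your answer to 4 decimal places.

Total N = 10+10+6+7+2+15+107 = 157, so the proportions are 0.063694, 0.063694, 0.038217, 0.044586, 0.012739, 0.095541, 0.681529 (working shown to 6 dp, full precision carried).
H' = −Σ pᵢ ln pᵢ = −((-0.175392) + (-0.175392) + (-0.124757) + (-0.138677) + (-0.055581) + (-0.224350) + (-0.261310)) = 1.155460.
With S = 7 species, ln S = 1.945910, so J = 1.155460/1.945910 = 0.593789, i.e. 0.5938 to 4 decimal places.

0.5938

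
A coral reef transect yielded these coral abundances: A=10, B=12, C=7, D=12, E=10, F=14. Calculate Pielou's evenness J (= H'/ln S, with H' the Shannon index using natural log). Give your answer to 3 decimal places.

0.988

Total N = 10+12+7+12+10+14 = 65, so the proportions are 0.15385, 0.18462, 0.10769, 0.18462, 0.15385, 0.21538 (working shown to 5 dp, full precision carried).
H' = −Σ pᵢ ln pᵢ = −((-0.28797) + (-0.31190) + (-0.23999) + (-0.31190) + (-0.28797) + (-0.33069)) = 1.77042.
With S = 6 species, ln S = 1.79176, so J = 1.77042/1.79176 = 0.98809, i.e. 0.988 to 3 decimal places.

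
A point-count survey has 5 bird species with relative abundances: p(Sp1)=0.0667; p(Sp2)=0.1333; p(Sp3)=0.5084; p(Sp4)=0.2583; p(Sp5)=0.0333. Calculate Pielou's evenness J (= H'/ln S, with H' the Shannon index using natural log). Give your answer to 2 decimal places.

H' = −Σ pᵢ ln pᵢ = −((-0.1806) + (-0.2686) + (-0.3439) + (-0.3496) + (-0.1133)) = 1.2561 (working shown to 4 dp, full precision carried).
With S = 5 species, ln S = 1.6094, so J = 1.2561/1.6094 = 0.7804, i.e. 0.78 to 2 decimal places.

0.78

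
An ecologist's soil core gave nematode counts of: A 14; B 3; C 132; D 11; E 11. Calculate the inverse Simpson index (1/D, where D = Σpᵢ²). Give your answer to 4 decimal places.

1.6362

Total N = 14+3+132+11+11 = 171, so the proportions are 0.0818713, 0.0175439, 0.7719298, 0.0643275, 0.0643275 (working shown to 7 dp, full precision carried).
D = 0.0818713² + 0.0175439² + 0.7719298² + 0.0643275² + 0.0643275² = 0.0067029 + 0.0003078 + 0.5958757 + 0.0041380 + 0.0041380 = 0.6111624.
So 1/D = 1.636226, i.e. 1.6362 to 4 decimal places.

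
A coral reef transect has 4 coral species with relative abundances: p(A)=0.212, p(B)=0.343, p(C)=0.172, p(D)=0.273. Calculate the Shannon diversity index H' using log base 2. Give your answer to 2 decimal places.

1.95

Each pᵢ log₂ pᵢ term (working shown to 4 dp, full precision carried): 0.212×(-2.2379)=-0.4744, 0.343×(-1.5437)=-0.5295, 0.172×(-2.5395)=-0.4368, 0.273×(-1.8730)=-0.5113.
Sum = -1.9521, so H' = 1.95.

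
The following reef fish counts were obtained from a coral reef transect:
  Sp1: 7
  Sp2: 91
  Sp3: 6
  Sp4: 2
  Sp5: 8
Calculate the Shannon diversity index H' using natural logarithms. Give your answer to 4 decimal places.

0.7635

Total N = 7+91+6+2+8 = 114, so the proportions are 0.0614035, 0.7982456, 0.0526316, 0.0175439, 0.0701754 (working shown to 7 dp, full precision carried).
Each pᵢ ln pᵢ term: 0.0614035×(-2.7902883)=-0.1713335, 0.7982456×(-0.2253389)=-0.1798758, 0.0526316×(-2.9444390)=-0.1549705, 0.0175439×(-4.0430513)=-0.0709307, 0.0701754×(-2.6567569)=-0.1864391.
Sum = -0.7635496, so H' = 0.7635.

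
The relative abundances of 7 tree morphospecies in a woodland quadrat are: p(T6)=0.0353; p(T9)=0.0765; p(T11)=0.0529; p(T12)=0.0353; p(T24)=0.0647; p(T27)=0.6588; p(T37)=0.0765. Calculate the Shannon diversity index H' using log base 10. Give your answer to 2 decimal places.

Each pᵢ log₁₀ pᵢ term (working shown to 4 dp, full precision carried): 0.0353×(-1.4522)=-0.0513, 0.0765×(-1.1163)=-0.0854, 0.0529×(-1.2765)=-0.0675, 0.0353×(-1.4522)=-0.0513, 0.0647×(-1.1891)=-0.0769, 0.6588×(-0.1812)=-0.1194, 0.0765×(-1.1163)=-0.0854.
Sum = -0.5372, so H' = 0.54.

0.54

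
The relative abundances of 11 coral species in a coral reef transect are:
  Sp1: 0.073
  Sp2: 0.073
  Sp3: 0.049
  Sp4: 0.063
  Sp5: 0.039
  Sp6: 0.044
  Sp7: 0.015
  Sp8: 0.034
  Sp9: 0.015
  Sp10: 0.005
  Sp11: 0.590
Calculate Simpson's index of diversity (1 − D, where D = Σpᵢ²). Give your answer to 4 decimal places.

D = 0.073² + 0.073² + 0.049² + 0.063² + 0.039² + 0.044² + 0.015² + 0.034² + 0.015² + 0.005² + 0.59² = 0.005329 + 0.005329 + 0.002401 + 0.003969 + 0.001521 + 0.001936 + 0.000225 + 0.001156 + 0.000225 + 0.000025 + 0.348100 = 0.370216 (working shown to 6 dp, full precision carried).
So 1 − D = 0.629784, i.e. 0.6298 to 4 decimal places.

0.6298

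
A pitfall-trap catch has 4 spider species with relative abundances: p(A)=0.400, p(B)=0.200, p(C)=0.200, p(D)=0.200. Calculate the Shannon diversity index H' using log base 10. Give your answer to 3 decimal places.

0.579

Each pᵢ log₁₀ pᵢ term (working shown to 5 dp, full precision carried): 0.4×(-0.39794)=-0.15918, 0.2×(-0.69897)=-0.13979, 0.2×(-0.69897)=-0.13979, 0.2×(-0.69897)=-0.13979.
Sum = -0.57856, so H' = 0.579.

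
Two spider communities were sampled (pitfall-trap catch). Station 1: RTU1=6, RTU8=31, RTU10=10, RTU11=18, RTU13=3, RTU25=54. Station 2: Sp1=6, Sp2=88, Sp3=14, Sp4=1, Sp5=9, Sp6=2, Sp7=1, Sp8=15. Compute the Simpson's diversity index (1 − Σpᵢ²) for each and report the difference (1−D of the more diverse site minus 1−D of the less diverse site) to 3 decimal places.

Station 1: N=122, proportions 0.04918, 0.2541, 0.08197, 0.14754, 0.02459, 0.44262, giving 1−D = 0.70801 (working shown to 5 dp, full precision carried).
Station 2: N=136, proportions 0.04412, 0.64706, 0.10294, 0.00735, 0.06618, 0.01471, 0.00735, 0.11029, giving 1−D = 0.55190.
Difference = |0.70801 − 0.55190| = 0.15611, i.e. 0.156 to 3 decimal places.

0.156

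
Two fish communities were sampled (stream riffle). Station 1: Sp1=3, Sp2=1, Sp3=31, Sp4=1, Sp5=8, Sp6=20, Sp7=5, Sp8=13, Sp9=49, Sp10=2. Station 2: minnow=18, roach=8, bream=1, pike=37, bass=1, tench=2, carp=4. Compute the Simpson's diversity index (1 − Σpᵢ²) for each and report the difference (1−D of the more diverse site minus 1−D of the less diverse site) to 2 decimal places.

Station 1: N=133, proportions 0.0226, 0.0075, 0.2331, 0.0075, 0.0602, 0.1504, 0.0376, 0.0977, 0.3684, 0.015, giving 1−D = 0.7719 (working shown to 4 dp, full precision carried).
Station 2: N=71, proportions 0.2535, 0.1127, 0.0141, 0.5211, 0.0141, 0.0282, 0.0563, giving 1−D = 0.6471.
Difference = |0.7719 − 0.6471| = 0.1248, i.e. 0.12 to 2 decimal places.

0.12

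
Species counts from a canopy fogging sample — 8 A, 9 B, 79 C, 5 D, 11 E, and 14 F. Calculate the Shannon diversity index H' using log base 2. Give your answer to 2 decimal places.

Total N = 8+9+79+5+11+14 = 126, so the proportions are 0.0635, 0.0714, 0.627, 0.0397, 0.0873, 0.1111 (working shown to 4 dp, full precision carried).
Each pᵢ log₂ pᵢ term: 0.0635×(-3.9773)=-0.2525, 0.0714×(-3.8074)=-0.2720, 0.627×(-0.6735)=-0.4223, 0.0397×(-4.6554)=-0.1847, 0.0873×(-3.5178)=-0.3071, 0.1111×(-3.1699)=-0.3522.
Sum = -1.7908, so H' = 1.79.

1.79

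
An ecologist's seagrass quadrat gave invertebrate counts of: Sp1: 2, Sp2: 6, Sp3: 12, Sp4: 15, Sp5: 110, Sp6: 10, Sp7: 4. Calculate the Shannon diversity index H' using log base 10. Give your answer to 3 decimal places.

0.486

Total N = 2+6+12+15+110+10+4 = 159, so the proportions are 0.01258, 0.03774, 0.07547, 0.09434, 0.69182, 0.06289, 0.02516 (working shown to 5 dp, full precision carried).
Each pᵢ log₁₀ pᵢ term: 0.01258×(-1.90037)=-0.02390, 0.03774×(-1.42325)=-0.05371, 0.07547×(-1.12222)=-0.08470, 0.09434×(-1.02531)=-0.09673, 0.69182×(-0.16000)=-0.11069, 0.06289×(-1.20140)=-0.07556, 0.02516×(-1.59934)=-0.04023.
Sum = -0.48552, so H' = 0.486.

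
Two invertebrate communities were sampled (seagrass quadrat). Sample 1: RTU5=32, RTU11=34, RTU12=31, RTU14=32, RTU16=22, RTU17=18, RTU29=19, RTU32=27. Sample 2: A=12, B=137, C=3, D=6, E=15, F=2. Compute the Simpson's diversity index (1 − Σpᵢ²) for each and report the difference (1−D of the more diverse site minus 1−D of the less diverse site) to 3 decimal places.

Sample 1: N=215, proportions 0.14884, 0.15814, 0.14419, 0.14884, 0.10233, 0.08372, 0.08837, 0.12558, giving 1−D = 0.86884 (working shown to 5 dp, full precision carried).
Sample 2: N=175, proportions 0.06857, 0.78286, 0.01714, 0.03429, 0.08571, 0.01143, giving 1−D = 0.37349.
Difference = |0.86884 − 0.37349| = 0.49535, i.e. 0.495 to 3 decimal places.

0.495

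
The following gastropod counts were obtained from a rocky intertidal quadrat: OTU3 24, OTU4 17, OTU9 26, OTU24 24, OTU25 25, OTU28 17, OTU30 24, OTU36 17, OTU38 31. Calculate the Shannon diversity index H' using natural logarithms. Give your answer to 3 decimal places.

Total N = 24+17+26+24+25+17+24+17+31 = 205, so the proportions are 0.11707, 0.08293, 0.12683, 0.11707, 0.12195, 0.08293, 0.11707, 0.08293, 0.15122 (working shown to 5 dp, full precision carried).
Each pᵢ ln pᵢ term: 0.11707×(-2.14496)=-0.25112, 0.08293×(-2.48980)=-0.20647, 0.12683×(-2.06491)=-0.26189, 0.11707×(-2.14496)=-0.25112, 0.12195×(-2.10413)=-0.25660, 0.08293×(-2.48980)=-0.20647, 0.11707×(-2.14496)=-0.25112, 0.08293×(-2.48980)=-0.20647, 0.15122×(-1.88902)=-0.28566.
Sum = -2.17691, so H' = 2.177.

2.177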